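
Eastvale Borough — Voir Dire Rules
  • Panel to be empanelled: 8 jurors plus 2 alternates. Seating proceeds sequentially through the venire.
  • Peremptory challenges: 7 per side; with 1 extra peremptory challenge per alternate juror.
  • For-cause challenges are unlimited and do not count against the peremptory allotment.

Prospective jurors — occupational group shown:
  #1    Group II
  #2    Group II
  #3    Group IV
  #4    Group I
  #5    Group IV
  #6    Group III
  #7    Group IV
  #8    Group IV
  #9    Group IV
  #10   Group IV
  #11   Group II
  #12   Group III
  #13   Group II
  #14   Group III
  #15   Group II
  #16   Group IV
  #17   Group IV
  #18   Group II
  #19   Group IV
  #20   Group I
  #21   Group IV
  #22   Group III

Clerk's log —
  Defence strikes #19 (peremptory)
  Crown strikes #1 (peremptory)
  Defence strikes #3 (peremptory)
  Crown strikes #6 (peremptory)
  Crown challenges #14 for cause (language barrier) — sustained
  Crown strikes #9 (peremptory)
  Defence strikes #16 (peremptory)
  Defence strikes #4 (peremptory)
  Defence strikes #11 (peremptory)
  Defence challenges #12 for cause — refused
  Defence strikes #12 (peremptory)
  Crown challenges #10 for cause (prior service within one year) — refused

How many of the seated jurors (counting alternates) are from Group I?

1

Removed: #1, #3, #4, #6, #9, #11, #12, #14, #16, #19.
Seated (10 incl. alternates): #2, #5, #7, #8, #10, #13, #15, #17, #18, #20.
Of those, in Group I: #20 → 1.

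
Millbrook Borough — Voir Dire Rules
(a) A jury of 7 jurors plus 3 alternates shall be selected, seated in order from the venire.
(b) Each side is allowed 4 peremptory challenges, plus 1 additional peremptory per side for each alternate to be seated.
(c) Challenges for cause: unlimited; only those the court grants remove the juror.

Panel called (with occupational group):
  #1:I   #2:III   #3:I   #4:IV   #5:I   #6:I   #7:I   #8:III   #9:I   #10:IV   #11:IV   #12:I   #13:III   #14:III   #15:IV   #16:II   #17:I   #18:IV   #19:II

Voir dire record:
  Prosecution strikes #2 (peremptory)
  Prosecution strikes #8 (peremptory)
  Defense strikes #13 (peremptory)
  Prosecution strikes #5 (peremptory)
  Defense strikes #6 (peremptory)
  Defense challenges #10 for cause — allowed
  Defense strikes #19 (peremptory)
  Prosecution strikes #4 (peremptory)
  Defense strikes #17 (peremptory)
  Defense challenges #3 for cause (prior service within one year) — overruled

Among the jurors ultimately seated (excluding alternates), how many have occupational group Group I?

5

Removed: #2, #4, #5, #6, #8, #10, #13, #17, #19.
Seated jurors 1–7: #1, #3, #7, #9, #11, #12, #14 (alternates #15, #16, #18 not counted).
Of those, in Group I: #1, #3, #7, #9, #12 → 5.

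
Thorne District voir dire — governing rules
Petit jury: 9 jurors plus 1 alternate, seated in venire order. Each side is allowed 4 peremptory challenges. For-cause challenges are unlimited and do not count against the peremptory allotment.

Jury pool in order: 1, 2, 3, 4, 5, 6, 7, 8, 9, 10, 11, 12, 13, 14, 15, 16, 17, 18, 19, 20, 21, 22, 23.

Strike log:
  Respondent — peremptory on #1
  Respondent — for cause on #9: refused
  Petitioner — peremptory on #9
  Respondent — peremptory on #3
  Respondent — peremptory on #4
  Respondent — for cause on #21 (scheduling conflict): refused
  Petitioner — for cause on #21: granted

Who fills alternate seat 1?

14

Removed: #1, #3, #4, #9, #21.
Seating in order: seats 1–9 → #2, #5, #6, #7, #8, #10, #11, #12, #13; alternates → #14.
So alternate 1 is #14.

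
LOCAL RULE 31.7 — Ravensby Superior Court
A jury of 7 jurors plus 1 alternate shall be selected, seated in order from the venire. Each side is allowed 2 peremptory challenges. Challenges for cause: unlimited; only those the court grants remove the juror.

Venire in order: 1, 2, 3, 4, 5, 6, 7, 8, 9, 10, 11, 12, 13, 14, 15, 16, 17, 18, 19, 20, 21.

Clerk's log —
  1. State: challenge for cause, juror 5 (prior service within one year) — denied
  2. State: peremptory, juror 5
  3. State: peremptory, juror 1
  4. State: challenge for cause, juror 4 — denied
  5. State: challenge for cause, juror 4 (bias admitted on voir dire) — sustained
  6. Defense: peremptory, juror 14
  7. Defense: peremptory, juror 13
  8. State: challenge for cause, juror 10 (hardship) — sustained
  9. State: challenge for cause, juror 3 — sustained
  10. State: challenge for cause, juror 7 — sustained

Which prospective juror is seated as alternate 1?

Removed: #1, #3, #4, #5, #7, #10, #13, #14.
Filling seats in venire order through position 8: #2, #6, #8, #9, #11, #12, #15, #16.
So alternate 1 is #16.

16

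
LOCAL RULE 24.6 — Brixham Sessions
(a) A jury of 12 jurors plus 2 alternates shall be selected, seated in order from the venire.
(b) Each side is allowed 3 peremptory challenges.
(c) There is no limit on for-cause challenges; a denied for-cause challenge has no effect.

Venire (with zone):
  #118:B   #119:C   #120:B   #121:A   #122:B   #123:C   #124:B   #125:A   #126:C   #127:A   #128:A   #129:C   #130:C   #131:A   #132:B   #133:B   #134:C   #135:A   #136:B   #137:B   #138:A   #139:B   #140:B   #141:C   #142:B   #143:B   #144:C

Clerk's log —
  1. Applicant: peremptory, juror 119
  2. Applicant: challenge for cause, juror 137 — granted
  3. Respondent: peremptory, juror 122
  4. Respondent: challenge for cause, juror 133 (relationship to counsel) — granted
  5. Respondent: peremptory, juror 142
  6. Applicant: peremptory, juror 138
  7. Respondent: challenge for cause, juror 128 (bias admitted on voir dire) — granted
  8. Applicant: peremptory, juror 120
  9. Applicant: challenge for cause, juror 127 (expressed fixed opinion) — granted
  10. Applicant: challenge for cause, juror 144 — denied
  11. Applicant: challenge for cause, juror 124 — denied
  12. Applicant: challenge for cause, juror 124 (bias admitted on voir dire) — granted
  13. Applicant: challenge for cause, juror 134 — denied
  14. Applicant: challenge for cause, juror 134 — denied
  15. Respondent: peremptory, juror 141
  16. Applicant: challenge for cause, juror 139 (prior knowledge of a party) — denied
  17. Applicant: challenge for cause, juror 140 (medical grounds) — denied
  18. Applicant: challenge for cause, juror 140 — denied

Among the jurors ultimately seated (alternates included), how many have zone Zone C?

Removed: #119, #120, #122, #124, #127, #128, #133, #137, #138, #141, #142.
Seated (14 incl. alternates): #118, #121, #123, #125, #126, #129, #130, #131, #132, #134, #135, #136, #139, #140.
Of those, in Zone C: #123, #126, #129, #130, #134 → 5.

5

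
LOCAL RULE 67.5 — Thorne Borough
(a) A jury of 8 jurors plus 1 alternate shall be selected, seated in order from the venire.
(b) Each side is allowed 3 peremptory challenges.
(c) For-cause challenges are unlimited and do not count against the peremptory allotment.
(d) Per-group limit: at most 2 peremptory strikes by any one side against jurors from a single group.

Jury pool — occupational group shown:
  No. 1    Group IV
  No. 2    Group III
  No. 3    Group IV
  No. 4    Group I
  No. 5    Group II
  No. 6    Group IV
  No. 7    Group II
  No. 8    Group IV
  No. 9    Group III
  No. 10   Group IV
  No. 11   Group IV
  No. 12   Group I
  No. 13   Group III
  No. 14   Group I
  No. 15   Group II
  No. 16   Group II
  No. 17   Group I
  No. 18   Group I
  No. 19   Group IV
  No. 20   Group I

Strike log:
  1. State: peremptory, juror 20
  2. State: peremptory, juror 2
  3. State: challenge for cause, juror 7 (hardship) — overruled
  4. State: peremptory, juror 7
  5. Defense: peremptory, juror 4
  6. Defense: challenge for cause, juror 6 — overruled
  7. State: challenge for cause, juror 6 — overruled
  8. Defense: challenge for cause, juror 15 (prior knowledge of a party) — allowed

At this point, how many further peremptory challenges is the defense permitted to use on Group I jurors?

1

Defense peremptories so far: #4 — 1 of 3 used, 2 left overall.
Against Group I: #4 — 1 used; per-group cap 2 leaves 1.
Binding limit: min(2, 1) = 1.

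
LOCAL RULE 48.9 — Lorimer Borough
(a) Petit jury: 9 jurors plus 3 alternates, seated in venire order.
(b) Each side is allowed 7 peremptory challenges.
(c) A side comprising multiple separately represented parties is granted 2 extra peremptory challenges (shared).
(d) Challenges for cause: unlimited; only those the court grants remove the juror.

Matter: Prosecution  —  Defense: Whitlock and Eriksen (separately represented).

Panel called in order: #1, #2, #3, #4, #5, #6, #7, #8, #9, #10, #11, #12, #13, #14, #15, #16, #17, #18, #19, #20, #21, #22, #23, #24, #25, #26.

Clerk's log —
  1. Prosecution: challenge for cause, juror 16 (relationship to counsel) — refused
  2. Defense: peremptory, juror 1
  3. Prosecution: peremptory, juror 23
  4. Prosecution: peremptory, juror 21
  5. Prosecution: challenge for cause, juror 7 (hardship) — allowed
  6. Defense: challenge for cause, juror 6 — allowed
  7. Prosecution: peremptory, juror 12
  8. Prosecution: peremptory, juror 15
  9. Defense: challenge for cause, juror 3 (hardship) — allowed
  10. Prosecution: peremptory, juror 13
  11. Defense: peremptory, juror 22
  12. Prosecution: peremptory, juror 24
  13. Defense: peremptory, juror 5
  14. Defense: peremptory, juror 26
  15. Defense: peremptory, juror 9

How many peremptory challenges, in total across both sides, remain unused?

5

Prosecution allotment: 7. Defense allotment: 7 base + 2 multi-party = 9.
Prosecution peremptories used: #23, #21, #12, #15, #13, #24 — 6 (for-cause on #16, #7 don't count).
Defense peremptories used: #1, #22, #5, #26, #9 — 5 (for-cause on #6, #3 don't count).
Remaining: (7 − 6) + (9 − 5) = 5.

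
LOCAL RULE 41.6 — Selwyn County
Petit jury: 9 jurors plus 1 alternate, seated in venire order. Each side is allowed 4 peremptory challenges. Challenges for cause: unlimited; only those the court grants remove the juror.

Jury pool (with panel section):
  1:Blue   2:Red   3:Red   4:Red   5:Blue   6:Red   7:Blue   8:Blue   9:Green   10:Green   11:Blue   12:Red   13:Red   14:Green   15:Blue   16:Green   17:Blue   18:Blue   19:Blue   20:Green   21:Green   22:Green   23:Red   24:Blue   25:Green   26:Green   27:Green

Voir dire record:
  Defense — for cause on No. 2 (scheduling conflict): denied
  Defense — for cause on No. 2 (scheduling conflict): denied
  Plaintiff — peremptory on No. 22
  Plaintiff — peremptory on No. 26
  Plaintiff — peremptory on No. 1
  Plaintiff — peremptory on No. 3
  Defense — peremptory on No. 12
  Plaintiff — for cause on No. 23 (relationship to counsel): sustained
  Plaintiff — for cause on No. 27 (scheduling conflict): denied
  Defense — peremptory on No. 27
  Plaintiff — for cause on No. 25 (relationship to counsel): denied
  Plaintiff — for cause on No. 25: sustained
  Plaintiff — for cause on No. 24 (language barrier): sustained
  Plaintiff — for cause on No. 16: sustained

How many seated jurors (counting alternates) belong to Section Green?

2

Removed: #1, #3, #12, #16, #22, #23, #24, #25, #26, #27.
Seated (10 incl. alternates): #2, #4, #5, #6, #7, #8, #9, #10, #11, #13.
Of those, in Section Green: #9, #10 → 2.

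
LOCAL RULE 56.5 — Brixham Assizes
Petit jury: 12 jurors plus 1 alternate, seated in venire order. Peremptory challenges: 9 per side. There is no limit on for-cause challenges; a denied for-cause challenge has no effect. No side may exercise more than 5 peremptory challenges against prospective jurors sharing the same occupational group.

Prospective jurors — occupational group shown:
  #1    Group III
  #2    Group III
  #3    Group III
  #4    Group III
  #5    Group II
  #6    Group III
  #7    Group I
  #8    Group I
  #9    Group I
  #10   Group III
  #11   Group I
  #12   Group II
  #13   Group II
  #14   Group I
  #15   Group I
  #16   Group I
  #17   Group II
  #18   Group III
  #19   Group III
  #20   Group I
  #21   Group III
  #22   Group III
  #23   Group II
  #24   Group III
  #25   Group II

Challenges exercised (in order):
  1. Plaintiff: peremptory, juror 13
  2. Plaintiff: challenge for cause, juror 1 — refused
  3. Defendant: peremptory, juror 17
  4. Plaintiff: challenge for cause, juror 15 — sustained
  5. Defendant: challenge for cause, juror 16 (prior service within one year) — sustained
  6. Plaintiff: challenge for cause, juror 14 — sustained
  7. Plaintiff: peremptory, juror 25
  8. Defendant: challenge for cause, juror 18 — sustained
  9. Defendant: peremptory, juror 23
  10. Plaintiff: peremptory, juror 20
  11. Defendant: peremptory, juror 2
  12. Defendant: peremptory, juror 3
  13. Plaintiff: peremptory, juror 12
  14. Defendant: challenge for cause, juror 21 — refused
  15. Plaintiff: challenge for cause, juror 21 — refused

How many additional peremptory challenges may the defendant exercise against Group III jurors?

3

Defendant peremptories so far: #17, #23, #2, #3 — 4 of 9 used, 5 left overall.
Against Group III: #2, #3 — 2 used; per-group cap 5 leaves 3.
Binding limit: min(5, 3) = 3.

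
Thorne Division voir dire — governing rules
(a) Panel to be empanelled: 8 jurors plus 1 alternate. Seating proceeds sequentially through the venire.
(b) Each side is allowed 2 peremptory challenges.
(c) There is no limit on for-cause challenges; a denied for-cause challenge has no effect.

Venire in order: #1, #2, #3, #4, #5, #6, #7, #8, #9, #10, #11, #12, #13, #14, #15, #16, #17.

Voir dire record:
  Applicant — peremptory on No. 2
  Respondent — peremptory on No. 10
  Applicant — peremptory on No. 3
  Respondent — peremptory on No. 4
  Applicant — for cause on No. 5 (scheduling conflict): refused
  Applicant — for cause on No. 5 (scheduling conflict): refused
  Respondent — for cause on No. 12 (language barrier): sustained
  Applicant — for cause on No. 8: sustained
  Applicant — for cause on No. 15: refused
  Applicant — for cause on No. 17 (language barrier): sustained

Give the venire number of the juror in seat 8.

Removed: #2, #3, #4, #8, #10, #12, #17. (#5, #15 stay — for-cause denied.)
Seating in order: seats 1–8 → #1, #5, #6, #7, #9, #11, #13, #14; alternates → #15.
So seat 8 is #14.

14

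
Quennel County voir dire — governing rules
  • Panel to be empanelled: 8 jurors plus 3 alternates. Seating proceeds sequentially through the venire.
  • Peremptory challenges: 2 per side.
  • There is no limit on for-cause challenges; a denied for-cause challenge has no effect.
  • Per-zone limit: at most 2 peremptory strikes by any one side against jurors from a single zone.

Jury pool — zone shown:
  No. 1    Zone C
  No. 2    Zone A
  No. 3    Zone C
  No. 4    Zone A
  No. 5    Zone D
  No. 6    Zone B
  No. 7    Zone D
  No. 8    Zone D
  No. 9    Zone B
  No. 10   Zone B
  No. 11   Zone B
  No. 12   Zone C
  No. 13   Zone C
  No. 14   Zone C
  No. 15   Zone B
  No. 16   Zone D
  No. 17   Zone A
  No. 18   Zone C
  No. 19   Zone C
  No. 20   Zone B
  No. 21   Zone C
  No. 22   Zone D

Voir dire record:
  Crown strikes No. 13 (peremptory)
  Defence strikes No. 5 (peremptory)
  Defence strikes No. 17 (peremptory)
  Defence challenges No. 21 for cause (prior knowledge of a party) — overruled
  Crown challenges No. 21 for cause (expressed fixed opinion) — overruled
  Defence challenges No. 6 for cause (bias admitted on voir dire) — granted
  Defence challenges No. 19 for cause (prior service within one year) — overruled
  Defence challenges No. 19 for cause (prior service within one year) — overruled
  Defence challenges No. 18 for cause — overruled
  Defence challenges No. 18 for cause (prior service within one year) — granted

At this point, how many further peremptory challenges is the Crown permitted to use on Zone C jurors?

Crown peremptories so far: #13 — 1 of 2 used, 1 left overall.
Against Zone C: #13 — 1 used; per-zone cap 2 leaves 1.
Binding limit: min(1, 1) = 1.

1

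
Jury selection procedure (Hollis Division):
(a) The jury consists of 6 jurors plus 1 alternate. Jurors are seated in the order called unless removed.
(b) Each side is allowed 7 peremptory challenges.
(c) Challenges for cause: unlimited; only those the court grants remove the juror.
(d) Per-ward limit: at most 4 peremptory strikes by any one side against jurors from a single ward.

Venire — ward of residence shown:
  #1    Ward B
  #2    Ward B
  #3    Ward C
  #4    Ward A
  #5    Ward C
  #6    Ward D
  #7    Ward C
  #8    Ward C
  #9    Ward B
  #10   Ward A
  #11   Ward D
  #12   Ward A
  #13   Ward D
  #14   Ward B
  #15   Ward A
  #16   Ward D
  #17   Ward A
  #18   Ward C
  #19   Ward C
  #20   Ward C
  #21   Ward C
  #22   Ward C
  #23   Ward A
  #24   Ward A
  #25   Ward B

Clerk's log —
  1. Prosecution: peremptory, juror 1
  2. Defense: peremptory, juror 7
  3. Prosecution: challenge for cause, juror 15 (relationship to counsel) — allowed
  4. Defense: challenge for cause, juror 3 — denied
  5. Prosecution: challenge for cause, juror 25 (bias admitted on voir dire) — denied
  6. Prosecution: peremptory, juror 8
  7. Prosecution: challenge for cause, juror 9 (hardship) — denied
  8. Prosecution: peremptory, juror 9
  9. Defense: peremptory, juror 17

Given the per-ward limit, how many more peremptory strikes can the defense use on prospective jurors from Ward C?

3

Defense peremptories so far: #7, #17 — 2 of 7 used, 5 left overall.
Against Ward C: #7 — 1 used; per-ward cap 4 leaves 3.
Binding limit: min(5, 3) = 3.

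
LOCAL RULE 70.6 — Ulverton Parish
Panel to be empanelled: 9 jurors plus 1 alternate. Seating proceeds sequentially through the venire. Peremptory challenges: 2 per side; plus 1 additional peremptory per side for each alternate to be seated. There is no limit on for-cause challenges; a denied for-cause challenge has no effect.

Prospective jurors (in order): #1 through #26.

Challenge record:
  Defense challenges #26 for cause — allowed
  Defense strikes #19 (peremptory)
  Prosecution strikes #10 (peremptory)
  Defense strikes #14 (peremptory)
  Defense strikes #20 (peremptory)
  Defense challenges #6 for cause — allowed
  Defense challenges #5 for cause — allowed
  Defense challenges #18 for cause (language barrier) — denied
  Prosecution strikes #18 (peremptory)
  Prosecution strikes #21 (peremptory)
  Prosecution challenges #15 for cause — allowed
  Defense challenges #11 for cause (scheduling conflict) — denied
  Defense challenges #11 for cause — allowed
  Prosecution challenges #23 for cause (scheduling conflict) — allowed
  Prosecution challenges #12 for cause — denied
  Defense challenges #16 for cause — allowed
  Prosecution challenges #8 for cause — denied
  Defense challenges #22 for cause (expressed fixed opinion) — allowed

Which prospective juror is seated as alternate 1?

17

Removed: #5, #6, #10, #11, #14, #15, #16, #18, #19, #20, #21, #22, #23, #26. (#8, #12 stay — for-cause denied.)
Filling seats in venire order through position 10: #1, #2, #3, #4, #7, #8, #9, #12, #13, #17.
So alternate 1 is #17.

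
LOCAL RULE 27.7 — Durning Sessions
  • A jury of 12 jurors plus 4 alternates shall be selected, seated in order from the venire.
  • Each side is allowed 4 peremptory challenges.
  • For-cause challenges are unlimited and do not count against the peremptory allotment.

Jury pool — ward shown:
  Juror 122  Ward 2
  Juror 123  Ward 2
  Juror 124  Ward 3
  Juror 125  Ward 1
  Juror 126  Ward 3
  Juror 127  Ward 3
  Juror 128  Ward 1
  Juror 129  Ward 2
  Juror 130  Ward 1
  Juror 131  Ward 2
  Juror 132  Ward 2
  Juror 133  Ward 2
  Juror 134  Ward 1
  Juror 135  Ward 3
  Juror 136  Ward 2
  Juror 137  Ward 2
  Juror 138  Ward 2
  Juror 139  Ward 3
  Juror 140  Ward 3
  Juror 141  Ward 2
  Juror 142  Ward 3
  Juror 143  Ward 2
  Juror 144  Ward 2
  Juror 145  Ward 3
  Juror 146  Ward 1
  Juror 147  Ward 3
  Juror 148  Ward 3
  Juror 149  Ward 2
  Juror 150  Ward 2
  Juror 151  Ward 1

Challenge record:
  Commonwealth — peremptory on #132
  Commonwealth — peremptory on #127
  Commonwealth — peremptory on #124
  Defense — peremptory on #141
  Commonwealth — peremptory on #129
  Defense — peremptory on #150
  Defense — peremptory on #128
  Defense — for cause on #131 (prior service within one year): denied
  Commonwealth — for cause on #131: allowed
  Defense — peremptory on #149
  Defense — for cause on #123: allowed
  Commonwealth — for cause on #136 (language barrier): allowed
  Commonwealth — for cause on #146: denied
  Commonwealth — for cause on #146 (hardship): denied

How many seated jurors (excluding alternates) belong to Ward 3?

Removed: #123, #124, #127, #128, #129, #131, #132, #136, #141, #149, #150.
Seated jurors 1–12: #122, #125, #126, #130, #133, #134, #135, #137, #138, #139, #140, #142 (alternates #143, #144, #145, #146 not counted).
Of those, in Ward 3: #126, #135, #139, #140, #142 → 5.

5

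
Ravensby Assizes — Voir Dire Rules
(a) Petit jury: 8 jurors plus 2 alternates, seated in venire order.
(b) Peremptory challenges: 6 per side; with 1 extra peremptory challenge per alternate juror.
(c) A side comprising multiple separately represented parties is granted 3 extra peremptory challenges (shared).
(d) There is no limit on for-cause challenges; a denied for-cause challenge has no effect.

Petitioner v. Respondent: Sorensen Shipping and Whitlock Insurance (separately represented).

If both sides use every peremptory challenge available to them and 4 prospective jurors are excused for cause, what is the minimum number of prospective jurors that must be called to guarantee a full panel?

33

Seats to fill: 8 + 2 alternates = 10.
Peremptories — Petitioner: 6 + 1×2 = 8; Respondent: 6 + 1×2 + 3 = 11; total 19.
For-cause removals: 4.
Minimum venire: 10 + 19 + 4 = 33.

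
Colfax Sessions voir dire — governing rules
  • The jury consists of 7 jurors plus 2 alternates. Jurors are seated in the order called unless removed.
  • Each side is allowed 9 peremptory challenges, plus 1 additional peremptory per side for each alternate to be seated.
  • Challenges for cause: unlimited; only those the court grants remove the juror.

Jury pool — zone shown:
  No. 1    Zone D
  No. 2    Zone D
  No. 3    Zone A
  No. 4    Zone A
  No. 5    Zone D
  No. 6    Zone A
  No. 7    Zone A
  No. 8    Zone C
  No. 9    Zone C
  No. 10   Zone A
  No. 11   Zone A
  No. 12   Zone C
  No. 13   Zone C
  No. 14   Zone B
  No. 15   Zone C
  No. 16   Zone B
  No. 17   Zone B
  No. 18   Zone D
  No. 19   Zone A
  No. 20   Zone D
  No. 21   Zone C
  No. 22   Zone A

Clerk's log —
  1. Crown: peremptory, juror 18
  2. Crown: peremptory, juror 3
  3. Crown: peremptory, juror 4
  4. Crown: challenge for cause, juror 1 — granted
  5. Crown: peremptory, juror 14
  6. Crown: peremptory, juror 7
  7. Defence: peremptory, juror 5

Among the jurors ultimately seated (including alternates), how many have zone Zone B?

0

Removed: #1, #3, #4, #5, #7, #14, #18.
Seated (9 incl. alternates): #2, #6, #8, #9, #10, #11, #12, #13, #15.
None of those are in Zone B → 0.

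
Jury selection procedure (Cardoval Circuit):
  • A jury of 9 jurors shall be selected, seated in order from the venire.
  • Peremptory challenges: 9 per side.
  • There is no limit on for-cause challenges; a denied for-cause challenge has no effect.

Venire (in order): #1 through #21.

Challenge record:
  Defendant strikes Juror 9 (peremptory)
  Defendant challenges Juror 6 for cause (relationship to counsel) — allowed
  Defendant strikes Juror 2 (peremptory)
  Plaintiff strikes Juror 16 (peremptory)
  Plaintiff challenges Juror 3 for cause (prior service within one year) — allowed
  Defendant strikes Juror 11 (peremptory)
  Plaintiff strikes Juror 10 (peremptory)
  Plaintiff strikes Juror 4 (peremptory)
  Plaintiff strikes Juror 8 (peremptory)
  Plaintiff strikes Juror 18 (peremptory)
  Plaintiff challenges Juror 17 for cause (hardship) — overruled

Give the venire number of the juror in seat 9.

19

Removed: #2, #3, #4, #6, #8, #9, #10, #11, #16, #18. (#17 stays — for-cause denied.)
Filling seats in venire order through position 9: #1, #5, #7, #12, #13, #14, #15, #17, #19.
So seat 9 is #19.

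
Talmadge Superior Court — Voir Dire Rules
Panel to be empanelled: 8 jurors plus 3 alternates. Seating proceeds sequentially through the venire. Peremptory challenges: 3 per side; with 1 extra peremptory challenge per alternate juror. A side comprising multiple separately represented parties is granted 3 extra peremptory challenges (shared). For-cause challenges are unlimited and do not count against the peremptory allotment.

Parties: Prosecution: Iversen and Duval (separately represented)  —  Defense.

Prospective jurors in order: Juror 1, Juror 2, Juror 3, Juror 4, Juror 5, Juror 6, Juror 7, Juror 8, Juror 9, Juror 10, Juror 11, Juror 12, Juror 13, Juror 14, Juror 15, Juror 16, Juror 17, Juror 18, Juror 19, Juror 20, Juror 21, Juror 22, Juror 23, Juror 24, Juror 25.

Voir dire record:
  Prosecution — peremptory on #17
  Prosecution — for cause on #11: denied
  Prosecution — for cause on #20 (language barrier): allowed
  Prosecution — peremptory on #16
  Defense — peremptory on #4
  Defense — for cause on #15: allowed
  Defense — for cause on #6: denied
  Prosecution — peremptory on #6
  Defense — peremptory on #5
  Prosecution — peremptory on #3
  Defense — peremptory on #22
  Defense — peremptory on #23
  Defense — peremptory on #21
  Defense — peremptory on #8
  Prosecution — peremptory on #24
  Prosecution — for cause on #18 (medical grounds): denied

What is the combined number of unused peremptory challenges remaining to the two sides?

Prosecution allotment: 3 base + 1 × 3 alternates + 3 multi-party = 9. Defense allotment: 3 base + 1 × 3 alternates = 6.
Prosecution peremptories used: #17, #16, #6, #3, #24 — 5 (for-cause on #11, #20, #18 don't count).
Defense peremptories used: #4, #5, #22, #23, #21, #8 — 6 (for-cause on #15, #6 don't count).
Remaining: (9 − 5) + (6 − 6) = 4.

4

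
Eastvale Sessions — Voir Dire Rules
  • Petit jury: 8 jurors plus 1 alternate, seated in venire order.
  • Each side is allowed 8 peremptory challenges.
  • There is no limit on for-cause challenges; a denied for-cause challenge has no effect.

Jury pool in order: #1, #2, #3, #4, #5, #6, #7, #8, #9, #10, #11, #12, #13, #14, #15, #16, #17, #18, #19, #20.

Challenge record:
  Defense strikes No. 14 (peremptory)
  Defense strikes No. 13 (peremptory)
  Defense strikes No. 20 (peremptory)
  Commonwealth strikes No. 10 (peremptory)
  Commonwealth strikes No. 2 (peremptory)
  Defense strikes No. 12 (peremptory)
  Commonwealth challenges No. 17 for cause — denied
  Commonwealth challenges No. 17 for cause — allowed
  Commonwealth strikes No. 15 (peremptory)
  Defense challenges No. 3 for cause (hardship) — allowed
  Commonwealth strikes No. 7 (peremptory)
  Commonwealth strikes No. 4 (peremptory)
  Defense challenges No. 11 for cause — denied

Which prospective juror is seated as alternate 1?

Removed: #2, #3, #4, #7, #10, #12, #13, #14, #15, #17, #20. (#11 stays — for-cause denied.)
Seating in order: seats 1–8 → #1, #5, #6, #8, #9, #11, #16, #18; alternates → #19.
So alternate 1 is #19.

19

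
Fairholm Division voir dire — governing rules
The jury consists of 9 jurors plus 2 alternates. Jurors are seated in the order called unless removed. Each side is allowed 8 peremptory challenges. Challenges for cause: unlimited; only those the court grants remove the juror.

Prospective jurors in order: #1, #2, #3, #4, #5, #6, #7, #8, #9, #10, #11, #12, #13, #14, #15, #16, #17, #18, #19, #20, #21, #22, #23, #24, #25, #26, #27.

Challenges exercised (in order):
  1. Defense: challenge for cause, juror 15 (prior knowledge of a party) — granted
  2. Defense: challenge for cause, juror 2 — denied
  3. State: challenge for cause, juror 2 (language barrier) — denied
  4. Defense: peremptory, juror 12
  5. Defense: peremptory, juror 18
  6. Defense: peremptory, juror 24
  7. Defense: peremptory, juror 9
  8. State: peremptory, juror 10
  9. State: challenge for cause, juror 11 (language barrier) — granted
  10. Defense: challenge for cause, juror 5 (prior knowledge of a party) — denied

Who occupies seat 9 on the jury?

13

Removed: #9, #10, #11, #12, #15, #18, #24. (#2, #5 stay — for-cause denied.)
Seating in order: seats 1–9 → #1, #2, #3, #4, #5, #6, #7, #8, #13; alternates → #14, #16.
So seat 9 is #13.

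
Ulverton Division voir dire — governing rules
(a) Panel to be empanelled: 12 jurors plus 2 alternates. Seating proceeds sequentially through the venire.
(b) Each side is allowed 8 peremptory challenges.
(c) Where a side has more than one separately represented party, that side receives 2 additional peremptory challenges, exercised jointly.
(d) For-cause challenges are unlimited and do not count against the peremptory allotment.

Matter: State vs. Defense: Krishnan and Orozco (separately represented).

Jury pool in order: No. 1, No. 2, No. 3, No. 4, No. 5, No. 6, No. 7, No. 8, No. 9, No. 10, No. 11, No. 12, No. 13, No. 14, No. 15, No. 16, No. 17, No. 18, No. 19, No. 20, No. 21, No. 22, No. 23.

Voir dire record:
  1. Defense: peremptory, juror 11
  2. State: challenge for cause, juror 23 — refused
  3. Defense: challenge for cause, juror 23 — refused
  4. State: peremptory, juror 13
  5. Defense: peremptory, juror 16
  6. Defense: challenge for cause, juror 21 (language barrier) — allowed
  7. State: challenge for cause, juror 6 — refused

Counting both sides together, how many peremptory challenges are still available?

State allotment: 8. Defense allotment: 8 base + 2 multi-party = 10.
State peremptories used: #13 — 1 (for-cause on #23, #6 don't count).
Defense peremptories used: #11, #16 — 2 (for-cause on #23, #21 don't count).
Remaining: (8 − 1) + (10 − 2) = 15.

15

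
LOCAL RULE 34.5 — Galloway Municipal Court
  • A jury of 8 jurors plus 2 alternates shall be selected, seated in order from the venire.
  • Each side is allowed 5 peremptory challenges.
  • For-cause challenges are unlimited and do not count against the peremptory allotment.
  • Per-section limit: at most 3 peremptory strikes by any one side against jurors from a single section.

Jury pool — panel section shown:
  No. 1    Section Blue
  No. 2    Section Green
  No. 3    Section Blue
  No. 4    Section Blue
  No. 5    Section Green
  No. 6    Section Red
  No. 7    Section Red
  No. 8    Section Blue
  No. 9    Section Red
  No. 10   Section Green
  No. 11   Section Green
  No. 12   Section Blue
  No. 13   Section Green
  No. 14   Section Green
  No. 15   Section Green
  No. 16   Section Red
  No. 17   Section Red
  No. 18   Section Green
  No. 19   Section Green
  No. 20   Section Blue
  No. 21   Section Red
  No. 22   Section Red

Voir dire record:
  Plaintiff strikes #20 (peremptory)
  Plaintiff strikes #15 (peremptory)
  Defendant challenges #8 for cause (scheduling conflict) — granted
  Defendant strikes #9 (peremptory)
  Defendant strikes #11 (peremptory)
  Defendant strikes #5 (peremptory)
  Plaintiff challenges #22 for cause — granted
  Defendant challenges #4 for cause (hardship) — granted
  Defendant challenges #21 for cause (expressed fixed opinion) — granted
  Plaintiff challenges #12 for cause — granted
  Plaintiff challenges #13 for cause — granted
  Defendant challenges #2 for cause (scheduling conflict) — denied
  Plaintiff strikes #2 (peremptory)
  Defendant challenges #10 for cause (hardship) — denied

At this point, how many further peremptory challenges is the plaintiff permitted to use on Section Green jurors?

Plaintiff peremptories so far: #20, #15, #2 — 3 of 5 used, 2 left overall.
Against Section Green: #15, #2 — 2 used; per-section cap 3 leaves 1.
Binding limit: min(2, 1) = 1.

1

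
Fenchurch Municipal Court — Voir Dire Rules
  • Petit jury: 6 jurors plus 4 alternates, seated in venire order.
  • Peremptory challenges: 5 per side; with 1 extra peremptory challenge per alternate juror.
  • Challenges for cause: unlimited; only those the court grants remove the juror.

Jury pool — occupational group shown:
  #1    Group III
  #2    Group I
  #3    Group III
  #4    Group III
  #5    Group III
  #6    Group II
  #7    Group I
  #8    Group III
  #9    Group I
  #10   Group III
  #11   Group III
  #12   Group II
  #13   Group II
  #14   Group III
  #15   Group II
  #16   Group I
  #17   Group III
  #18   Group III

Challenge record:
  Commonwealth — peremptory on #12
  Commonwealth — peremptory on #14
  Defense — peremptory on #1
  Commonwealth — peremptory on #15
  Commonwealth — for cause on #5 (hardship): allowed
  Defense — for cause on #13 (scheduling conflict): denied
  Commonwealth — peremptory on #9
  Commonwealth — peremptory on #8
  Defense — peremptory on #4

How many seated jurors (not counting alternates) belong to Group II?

1

Removed: #1, #4, #5, #8, #9, #12, #14, #15.
Seated jurors 1–6: #2, #3, #6, #7, #10, #11 (alternates #13, #16, #17, #18 not counted).
Of those, in Group II: #6 → 1.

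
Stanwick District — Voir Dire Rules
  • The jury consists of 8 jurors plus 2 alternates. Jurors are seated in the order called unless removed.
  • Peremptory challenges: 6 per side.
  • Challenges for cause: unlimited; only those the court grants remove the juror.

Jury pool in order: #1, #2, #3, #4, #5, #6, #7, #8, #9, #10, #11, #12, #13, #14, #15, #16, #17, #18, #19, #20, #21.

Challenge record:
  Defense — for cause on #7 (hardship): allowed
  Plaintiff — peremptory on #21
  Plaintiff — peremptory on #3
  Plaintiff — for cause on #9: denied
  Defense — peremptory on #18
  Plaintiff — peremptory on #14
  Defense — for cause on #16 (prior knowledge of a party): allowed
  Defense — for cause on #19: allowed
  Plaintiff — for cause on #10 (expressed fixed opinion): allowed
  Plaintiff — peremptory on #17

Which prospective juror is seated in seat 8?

11

Removed: #3, #7, #10, #14, #16, #17, #18, #19, #21. (#9 stays — for-cause denied.)
Filling seats in venire order through position 8: #1, #2, #4, #5, #6, #8, #9, #11.
So seat 8 is #11.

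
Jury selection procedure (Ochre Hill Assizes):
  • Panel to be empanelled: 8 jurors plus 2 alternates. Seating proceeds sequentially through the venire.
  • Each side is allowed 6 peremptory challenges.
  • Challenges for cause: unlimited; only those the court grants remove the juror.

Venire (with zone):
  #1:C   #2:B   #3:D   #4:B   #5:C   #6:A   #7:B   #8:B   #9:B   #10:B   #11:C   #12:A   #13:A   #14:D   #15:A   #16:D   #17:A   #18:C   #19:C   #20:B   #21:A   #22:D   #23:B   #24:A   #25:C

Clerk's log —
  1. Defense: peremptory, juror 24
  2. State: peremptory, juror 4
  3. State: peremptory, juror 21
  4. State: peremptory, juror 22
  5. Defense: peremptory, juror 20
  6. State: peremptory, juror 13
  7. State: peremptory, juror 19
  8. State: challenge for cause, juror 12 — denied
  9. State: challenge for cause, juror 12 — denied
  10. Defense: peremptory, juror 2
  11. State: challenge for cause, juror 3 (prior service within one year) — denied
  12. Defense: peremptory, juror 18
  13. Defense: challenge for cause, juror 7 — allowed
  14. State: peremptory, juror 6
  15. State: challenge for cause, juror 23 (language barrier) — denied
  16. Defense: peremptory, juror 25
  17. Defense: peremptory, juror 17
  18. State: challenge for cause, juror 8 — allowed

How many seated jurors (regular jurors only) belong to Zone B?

Removed: #2, #4, #6, #7, #8, #13, #17, #18, #19, #20, #21, #22, #24, #25.
Seated jurors 1–8: #1, #3, #5, #9, #10, #11, #12, #14 (alternates #15, #16 not counted).
Of those, in Zone B: #9, #10 → 2.

2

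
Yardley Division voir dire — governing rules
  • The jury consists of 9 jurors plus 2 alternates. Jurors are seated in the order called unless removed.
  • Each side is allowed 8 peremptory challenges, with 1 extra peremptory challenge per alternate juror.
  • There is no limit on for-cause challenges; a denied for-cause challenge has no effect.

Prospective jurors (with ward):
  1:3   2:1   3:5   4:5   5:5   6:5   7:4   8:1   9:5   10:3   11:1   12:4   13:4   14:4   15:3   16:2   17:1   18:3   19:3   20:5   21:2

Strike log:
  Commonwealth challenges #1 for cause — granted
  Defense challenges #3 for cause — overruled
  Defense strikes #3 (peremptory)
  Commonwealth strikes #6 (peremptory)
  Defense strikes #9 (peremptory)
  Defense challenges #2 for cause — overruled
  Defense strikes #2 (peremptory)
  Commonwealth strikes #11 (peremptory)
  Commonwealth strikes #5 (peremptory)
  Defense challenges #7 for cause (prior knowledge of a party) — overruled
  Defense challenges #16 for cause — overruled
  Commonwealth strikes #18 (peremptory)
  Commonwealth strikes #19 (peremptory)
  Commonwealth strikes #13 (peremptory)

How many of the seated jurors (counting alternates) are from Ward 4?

3

Removed: #1, #2, #3, #5, #6, #9, #11, #13, #18, #19.
Seated (11 incl. alternates): #4, #7, #8, #10, #12, #14, #15, #16, #17, #20, #21.
Of those, in Ward 4: #7, #12, #14 → 3.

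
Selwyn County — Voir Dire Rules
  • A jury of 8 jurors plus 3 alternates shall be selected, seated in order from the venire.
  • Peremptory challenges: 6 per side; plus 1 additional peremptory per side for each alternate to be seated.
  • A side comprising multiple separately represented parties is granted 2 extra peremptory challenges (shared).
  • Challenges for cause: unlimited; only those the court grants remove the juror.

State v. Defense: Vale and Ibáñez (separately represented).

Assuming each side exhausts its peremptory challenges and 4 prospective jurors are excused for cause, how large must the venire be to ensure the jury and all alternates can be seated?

Seats to fill: 8 + 3 alternates = 11.
Peremptories — State: 6 + 1×3 = 9; Defense: 6 + 1×3 + 2 = 11; total 20.
For-cause removals: 4.
Minimum venire: 11 + 20 + 4 = 35.

35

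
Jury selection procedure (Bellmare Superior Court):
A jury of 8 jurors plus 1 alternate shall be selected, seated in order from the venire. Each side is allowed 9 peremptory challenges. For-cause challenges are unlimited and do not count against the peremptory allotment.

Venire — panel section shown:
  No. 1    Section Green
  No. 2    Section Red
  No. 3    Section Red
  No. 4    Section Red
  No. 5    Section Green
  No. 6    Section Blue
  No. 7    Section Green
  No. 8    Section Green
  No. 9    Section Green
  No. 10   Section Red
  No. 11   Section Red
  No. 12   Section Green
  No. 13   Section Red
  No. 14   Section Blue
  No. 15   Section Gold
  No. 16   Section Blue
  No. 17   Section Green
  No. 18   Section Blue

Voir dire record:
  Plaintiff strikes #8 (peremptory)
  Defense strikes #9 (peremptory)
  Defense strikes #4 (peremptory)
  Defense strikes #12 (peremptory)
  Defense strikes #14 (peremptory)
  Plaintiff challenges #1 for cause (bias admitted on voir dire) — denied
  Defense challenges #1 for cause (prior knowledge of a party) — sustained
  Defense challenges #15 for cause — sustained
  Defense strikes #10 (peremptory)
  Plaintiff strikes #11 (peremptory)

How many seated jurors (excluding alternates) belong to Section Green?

3

Removed: #1, #4, #8, #9, #10, #11, #12, #14, #15.
Seated jurors 1–8: #2, #3, #5, #6, #7, #13, #16, #17 (alternates #18 not counted).
Of those, in Section Green: #5, #7, #17 → 3.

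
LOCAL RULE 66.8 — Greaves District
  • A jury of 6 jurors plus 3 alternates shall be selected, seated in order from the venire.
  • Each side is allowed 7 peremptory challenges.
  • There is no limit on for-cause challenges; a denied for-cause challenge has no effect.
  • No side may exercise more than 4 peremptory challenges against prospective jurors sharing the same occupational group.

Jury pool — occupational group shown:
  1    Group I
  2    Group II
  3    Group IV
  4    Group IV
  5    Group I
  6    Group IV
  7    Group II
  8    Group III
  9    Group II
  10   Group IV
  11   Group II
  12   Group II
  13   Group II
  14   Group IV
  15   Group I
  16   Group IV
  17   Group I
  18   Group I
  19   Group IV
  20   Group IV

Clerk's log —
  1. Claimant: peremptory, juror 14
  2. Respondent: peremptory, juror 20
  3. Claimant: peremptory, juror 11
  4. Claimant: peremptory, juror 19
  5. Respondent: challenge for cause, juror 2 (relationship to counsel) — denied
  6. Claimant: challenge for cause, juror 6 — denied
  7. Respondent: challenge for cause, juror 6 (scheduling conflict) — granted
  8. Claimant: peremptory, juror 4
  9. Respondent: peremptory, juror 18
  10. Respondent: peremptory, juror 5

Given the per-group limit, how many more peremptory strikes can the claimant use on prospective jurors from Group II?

3

Claimant peremptories so far: #14, #11, #19, #4 — 4 of 7 used, 3 left overall.
Against Group II: #11 — 1 used; per-group cap 4 leaves 3.
Binding limit: min(3, 3) = 3.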